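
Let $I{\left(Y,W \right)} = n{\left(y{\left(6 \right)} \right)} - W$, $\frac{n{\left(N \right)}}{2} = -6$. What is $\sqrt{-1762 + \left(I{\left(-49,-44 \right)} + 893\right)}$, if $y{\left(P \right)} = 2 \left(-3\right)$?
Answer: $3 i \sqrt{93} \approx 28.931 i$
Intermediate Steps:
$y{\left(P \right)} = -6$
$n{\left(N \right)} = -12$ ($n{\left(N \right)} = 2 \left(-6\right) = -12$)
$I{\left(Y,W \right)} = -12 - W$
$\sqrt{-1762 + \left(I{\left(-49,-44 \right)} + 893\right)} = \sqrt{-1762 + \left(\left(-12 - -44\right) + 893\right)} = \sqrt{-1762 + \left(\left(-12 + 44\right) + 893\right)} = \sqrt{-1762 + \left(32 + 893\right)} = \sqrt{-1762 + 925} = \sqrt{-837} = 3 i \sqrt{93}$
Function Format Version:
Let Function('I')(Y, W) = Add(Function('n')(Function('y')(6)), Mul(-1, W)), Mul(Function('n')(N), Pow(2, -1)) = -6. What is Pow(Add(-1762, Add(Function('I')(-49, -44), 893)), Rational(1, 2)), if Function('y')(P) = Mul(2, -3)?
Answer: Mul(3, I, Pow(93, Rational(1, 2))) ≈ Mul(28.931, I)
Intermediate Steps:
Function('y')(P) = -6
Function('n')(N) = -12 (Function('n')(N) = Mul(2, -6) = -12)
Function('I')(Y, W) = Add(-12, Mul(-1, W))
Pow(Add(-1762, Add(Function('I')(-49, -44), 893)), Rational(1, 2)) = Pow(Add(-1762, Add(Add(-12, Mul(-1, -44)), 893)), Rational(1, 2)) = Pow(Add(-1762, Add(Add(-12, 44), 893)), Rational(1, 2)) = Pow(Add(-1762, Add(32, 893)), Rational(1, 2)) = Pow(Add(-1762, 925), Rational(1, 2)) = Pow(-837, Rational(1, 2)) = Mul(3, I, Pow(93, Rational(1, 2)))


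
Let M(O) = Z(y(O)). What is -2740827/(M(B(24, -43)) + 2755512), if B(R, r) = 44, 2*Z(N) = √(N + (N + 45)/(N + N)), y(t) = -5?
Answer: -3356614083744/3374598392065 + 1827218*I/3374598392065 ≈ -0.99467 + 5.4146e-7*I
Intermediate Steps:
Z(N) = √(N + (45 + N)/(2*N))/2 (Z(N) = √(N + (N + 45)/(N + N))/2 = √(N + (45 + N)/((2*N)))/2 = √(N + (45 + N)*(1/(2*N)))/2 = √(N + (45 + N)/(2*N))/2)
M(O) = 3*I/2 (M(O) = √(2 + 4*(-5) + 90/(-5))/4 = √(2 - 20 + 90*(-⅕))/4 = √(2 - 20 - 18)/4 = √(-36)/4 = (6*I)/4 = 3*I/2)
-2740827/(M(B(24, -43)) + 2755512) = -2740827/(3*I/2 + 2755512) = -2740827*4*(2755512 - 3*I/2)/30371385528585 = -3654436*(2755512 - 3*I/2)/10123795176195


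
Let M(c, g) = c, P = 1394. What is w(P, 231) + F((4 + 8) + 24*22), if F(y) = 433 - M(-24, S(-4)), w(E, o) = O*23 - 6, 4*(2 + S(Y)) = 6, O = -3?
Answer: 382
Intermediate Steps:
S(Y) = -1/2 (S(Y) = -2 + (1/4)*6 = -2 + 3/2 = -1/2)
w(E, o) = -75 (w(E, o) = -3*23 - 6 = -69 - 6 = -75)
F(y) = 457 (F(y) = 433 - 1*(-24) = 433 + 24 = 457)
w(P, 231) + F((4 + 8) + 24*22) = -75 + 457 = 382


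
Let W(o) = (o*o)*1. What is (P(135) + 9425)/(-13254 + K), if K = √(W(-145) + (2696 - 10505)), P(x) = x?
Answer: -6335412/8782765 - 1912*√826/8782765 ≈ -0.72760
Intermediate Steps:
W(o) = o² (W(o) = o²*1 = o²)
K = 4*√826 (K = √((-145)² + (2696 - 10505)) = √(21025 - 7809) = √13216 = 4*√826 ≈ 114.96)
(P(135) + 9425)/(-13254 + K) = (135 + 9425)/(-13254 + 4*√826) = 9560/(-13254 + 4*√826)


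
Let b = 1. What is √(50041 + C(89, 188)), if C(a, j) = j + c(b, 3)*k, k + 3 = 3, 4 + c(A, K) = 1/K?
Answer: 3*√5581 ≈ 224.12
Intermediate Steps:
c(A, K) = -4 + 1/K
k = 0 (k = -3 + 3 = 0)
C(a, j) = j (C(a, j) = j + (-4 + 1/3)*0 = j + (-4 + ⅓)*0 = j - 11/3*0 = j + 0 = j)
√(50041 + C(89, 188)) = √(50041 + 188) = √50229 = 3*√5581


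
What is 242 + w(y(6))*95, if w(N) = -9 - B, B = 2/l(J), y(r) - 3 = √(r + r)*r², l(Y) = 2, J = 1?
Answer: -708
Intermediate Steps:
y(r) = 3 + √2*r^(5/2) (y(r) = 3 + √(r + r)*r² = 3 + √(2*r)*r² = 3 + (√2*√r)*r² = 3 + √2*r^(5/2))
B = 1 (B = 2/2 = 2*(½) = 1)
w(N) = -10 (w(N) = -9 - 1*1 = -9 - 1 = -10)
242 + w(y(6))*95 = 242 - 10*95 = 242 - 950 = -708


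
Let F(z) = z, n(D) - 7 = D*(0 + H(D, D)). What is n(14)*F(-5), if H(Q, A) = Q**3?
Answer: -192115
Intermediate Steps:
n(D) = 7 + D**4 (n(D) = 7 + D*(0 + D**3) = 7 + D*D**3 = 7 + D**4)
n(14)*F(-5) = (7 + 14**4)*(-5) = (7 + 38416)*(-5) = 38423*(-5) = -192115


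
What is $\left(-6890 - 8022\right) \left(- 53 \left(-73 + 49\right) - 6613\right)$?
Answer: $79644992$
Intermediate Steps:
$\left(-6890 - 8022\right) \left(- 53 \left(-73 + 49\right) - 6613\right) = - 14912 \left(\left(-53\right) \left(-24\right) - 6613\right) = - 14912 \left(1272 - 6613\right) = \left(-14912\right) \left(-5341\right) = 79644992$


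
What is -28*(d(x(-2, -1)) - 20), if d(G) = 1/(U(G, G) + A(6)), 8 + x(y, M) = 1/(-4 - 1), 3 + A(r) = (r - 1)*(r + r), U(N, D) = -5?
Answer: 7273/13 ≈ 559.46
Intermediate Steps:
A(r) = -3 + 2*r*(-1 + r) (A(r) = -3 + (r - 1)*(r + r) = -3 + (-1 + r)*(2*r) = -3 + 2*r*(-1 + r))
x(y, M) = -41/5 (x(y, M) = -8 + 1/(-4 - 1) = -8 + 1/(-5) = -8 - ⅕ = -41/5)
d(G) = 1/52 (d(G) = 1/(-5 + (-3 - 2*6 + 2*6²)) = 1/(-5 + (-3 - 12 + 2*36)) = 1/(-5 + (-3 - 12 + 72)) = 1/(-5 + 57) = 1/52)
-28*(d(x(-2, -1)) - 20) = -28*(1/52 - 20) = -28*(-1039/52) = 7273/13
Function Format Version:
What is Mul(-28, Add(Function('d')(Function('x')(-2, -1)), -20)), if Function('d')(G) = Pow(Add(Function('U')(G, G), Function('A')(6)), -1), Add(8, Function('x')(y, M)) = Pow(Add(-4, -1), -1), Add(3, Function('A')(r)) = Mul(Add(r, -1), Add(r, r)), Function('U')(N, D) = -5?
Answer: Rational(7273, 13) ≈ 559.46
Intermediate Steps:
Function('A')(r) = Add(-3, Mul(2, r, Add(-1, r))) (Function('A')(r) = Add(-3, Mul(Add(r, -1), Add(r, r))) = Add(-3, Mul(Add(-1, r), Mul(2, r))) = Add(-3, Mul(2, r, Add(-1, r))))
Function('x')(y, M) = Rational(-41, 5) (Function('x')(y, M) = Add(-8, Pow(Add(-4, -1), -1)) = Add(-8, Pow(-5, -1)) = Add(-8, Rational(-1, 5)) = Rational(-41, 5))
Function('d')(G) = Rational(1, 52) (Function('d')(G) = Pow(Add(-5, Add(-3, Mul(-2, 6), Mul(2, Pow(6, 2)))), -1) = Pow(Add(-5, Add(-3, -12, Mul(2, 36))), -1) = Pow(Add(-5, Add(-3, -12, 72)), -1) = Pow(Add(-5, 57), -1) = Pow(52, -1) = Rational(1, 52))
Mul(-28, Add(Function('d')(Function('x')(-2, -1)), -20)) = Mul(-28, Add(Rational(1, 52), -20)) = Mul(-28, Rational(-1039, 52)) = Rational(7273, 13)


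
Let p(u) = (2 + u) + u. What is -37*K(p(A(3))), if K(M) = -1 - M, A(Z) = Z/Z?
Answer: 185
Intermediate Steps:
A(Z) = 1
p(u) = 2 + 2*u
-37*K(p(A(3))) = -37*(-1 - (2 + 2*1)) = -37*(-1 - (2 + 2)) = -37*(-1 - 1*4) = -37*(-1 - 4) = -37*(-5) = 185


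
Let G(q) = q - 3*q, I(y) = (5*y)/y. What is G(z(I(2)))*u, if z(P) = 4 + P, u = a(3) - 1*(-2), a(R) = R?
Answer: -90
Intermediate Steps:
I(y) = 5
u = 5 (u = 3 - 1*(-2) = 3 + 2 = 5)
G(q) = -2*q
G(z(I(2)))*u = -2*(4 + 5)*5 = -2*9*5 = -18*5 = -90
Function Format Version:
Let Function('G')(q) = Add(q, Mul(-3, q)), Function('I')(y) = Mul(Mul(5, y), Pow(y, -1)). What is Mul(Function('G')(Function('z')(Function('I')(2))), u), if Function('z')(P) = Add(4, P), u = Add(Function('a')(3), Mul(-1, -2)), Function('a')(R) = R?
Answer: -90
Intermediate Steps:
Function('I')(y) = 5
u = 5 (u = Add(3, Mul(-1, -2)) = Add(3, 2) = 5)
Function('G')(q) = Mul(-2, q)
Mul(Function('G')(Function('z')(Function('I')(2))), u) = Mul(Mul(-2, Add(4, 5)), 5) = Mul(Mul(-2, 9), 5) = Mul(-18, 5) = -90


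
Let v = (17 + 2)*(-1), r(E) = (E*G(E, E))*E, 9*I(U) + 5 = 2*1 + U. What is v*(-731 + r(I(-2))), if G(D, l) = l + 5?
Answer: 10106081/729 ≈ 13863.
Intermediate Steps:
G(D, l) = 5 + l
I(U) = -1/3 + U/9 (I(U) = -5/9 + (2*1 + U)/9 = -5/9 + (2 + U)/9 = -5/9 + (2/9 + U/9) = -1/3 + U/9)
r(E) = E**2*(5 + E) (r(E) = (E*(5 + E))*E = E**2*(5 + E))
v = -19 (v = 19*(-1) = -19)
v*(-731 + r(I(-2))) = -19*(-731 + (-1/3 + (1/9)*(-2))**2*(5 + (-1/3 + (1/9)*(-2)))) = -19*(-731 + (-1/3 - 2/9)**2*(5 + (-1/3 - 2/9))) = -19*(-731 + (-5/9)**2*(5 - 5/9)) = -19*(-731 + (25/81)*(40/9)) = -19*(-731 + 1000/729) = -19*(-531899/729) = 10106081/729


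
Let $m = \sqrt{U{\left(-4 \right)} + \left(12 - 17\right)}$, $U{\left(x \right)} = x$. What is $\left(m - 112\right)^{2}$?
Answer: $12535 - 672 i \approx 12535.0 - 672.0 i$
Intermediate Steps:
$m = 3 i$ ($m = \sqrt{-4 + \left(12 - 17\right)} = \sqrt{-4 - 5} = \sqrt{-9} = 3 i \approx 3.0 i$)
$\left(m - 112\right)^{2} = \left(3 i - 112\right)^{2} = \left(-112 + 3 i\right)^{2}$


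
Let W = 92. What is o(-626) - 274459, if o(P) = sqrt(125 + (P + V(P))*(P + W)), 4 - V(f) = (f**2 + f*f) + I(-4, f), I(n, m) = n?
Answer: -274459 + sqrt(418853705) ≈ -2.5399e+5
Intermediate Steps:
V(f) = 8 - 2*f**2 (V(f) = 4 - ((f**2 + f*f) - 4) = 4 - ((f**2 + f**2) - 4) = 4 - (2*f**2 - 4) = 4 - (-4 + 2*f**2) = 4 + (4 - 2*f**2) = 8 - 2*f**2)
o(P) = sqrt(125 + (92 + P)*(8 + P - 2*P**2)) (o(P) = sqrt(125 + (P + (8 - 2*P**2))*(P + 92)) = sqrt(125 + (8 + P - 2*P**2)*(92 + P)) = sqrt(125 + (92 + P)*(8 + P - 2*P**2)))
o(-626) - 274459 = sqrt(861 - 183*(-626)**2 - 2*(-626)**3 + 100*(-626)) - 274459 = sqrt(861 - 183*391876 - 2*(-245314376) - 62600) - 274459 = sqrt(861 - 71713308 + 490628752 - 62600) - 274459 = sqrt(418853705) - 274459 = -274459 + sqrt(418853705)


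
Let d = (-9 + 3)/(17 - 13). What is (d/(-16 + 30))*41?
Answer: -123/28 ≈ -4.3929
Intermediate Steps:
d = -3/2 (d = -6/4 = -6*1/4 = -3/2 ≈ -1.5000)
(d/(-16 + 30))*41 = (-3/2/(-16 + 30))*41 = (-3/2/14)*41 = ((1/14)*(-3/2))*41 = -3/28*41 = -123/28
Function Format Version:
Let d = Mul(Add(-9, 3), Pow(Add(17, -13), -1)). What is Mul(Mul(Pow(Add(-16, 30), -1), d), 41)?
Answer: Rational(-123, 28) ≈ -4.3929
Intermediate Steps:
d = Rational(-3, 2) (d = Mul(-6, Pow(4, -1)) = Mul(-6, Rational(1, 4)) = Rational(-3, 2) ≈ -1.5000)
Mul(Mul(Pow(Add(-16, 30), -1), d), 41) = Mul(Mul(Pow(Add(-16, 30), -1), Rational(-3, 2)), 41) = Mul(Mul(Pow(14, -1), Rational(-3, 2)), 41) = Mul(Mul(Rational(1, 14), Rational(-3, 2)), 41) = Mul(Rational(-3, 28), 41) = Rational(-123, 28)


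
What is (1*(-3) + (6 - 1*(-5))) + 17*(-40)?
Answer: -672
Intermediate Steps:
(1*(-3) + (6 - 1*(-5))) + 17*(-40) = (-3 + (6 + 5)) - 680 = (-3 + 11) - 680 = 8 - 680 = -672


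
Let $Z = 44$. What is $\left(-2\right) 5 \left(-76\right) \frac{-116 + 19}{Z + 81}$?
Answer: $- \frac{14744}{25} \approx -589.76$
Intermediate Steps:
$\left(-2\right) 5 \left(-76\right) \frac{-116 + 19}{Z + 81} = \left(-2\right) 5 \left(-76\right) \frac{-116 + 19}{44 + 81} = \left(-10\right) \left(-76\right) \left(- \frac{97}{125}\right) = 760 \left(\left(-97\right) \frac{1}{125}\right) = 760 \left(- \frac{97}{125}\right) = - \frac{14744}{25}$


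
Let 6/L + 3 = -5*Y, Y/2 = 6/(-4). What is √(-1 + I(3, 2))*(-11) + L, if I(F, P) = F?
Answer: ½ - 11*√2 ≈ -15.056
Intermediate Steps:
Y = -3 (Y = 2*(6/(-4)) = 2*(6*(-¼)) = 2*(-3/2) = -3)
L = ½ (L = 6/(-3 - 5*(-3)) = 6/(-3 + 15) = 6/12 = 6*(1/12) = ½ ≈ 0.50000)
√(-1 + I(3, 2))*(-11) + L = √(-1 + 3)*(-11) + ½ = √2*(-11) + ½ = -11*√2 + ½ = ½ - 11*√2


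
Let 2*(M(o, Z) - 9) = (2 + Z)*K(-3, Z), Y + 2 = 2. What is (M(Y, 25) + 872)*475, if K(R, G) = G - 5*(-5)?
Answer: 739100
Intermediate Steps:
Y = 0 (Y = -2 + 2 = 0)
K(R, G) = 25 + G (K(R, G) = G + 25 = 25 + G)
M(o, Z) = 9 + (2 + Z)*(25 + Z)/2 (M(o, Z) = 9 + ((2 + Z)*(25 + Z))/2 = 9 + (2 + Z)*(25 + Z)/2)
(M(Y, 25) + 872)*475 = ((34 + (½)*25² + (27/2)*25) + 872)*475 = ((34 + (½)*625 + 675/2) + 872)*475 = ((34 + 625/2 + 675/2) + 872)*475 = (684 + 872)*475 = 1556*475 = 739100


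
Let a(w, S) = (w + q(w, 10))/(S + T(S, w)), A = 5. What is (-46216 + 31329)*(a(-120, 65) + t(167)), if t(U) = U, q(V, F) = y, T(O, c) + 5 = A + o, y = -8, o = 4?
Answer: -169637365/69 ≈ -2.4585e+6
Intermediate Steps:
T(O, c) = 4 (T(O, c) = -5 + (5 + 4) = -5 + 9 = 4)
q(V, F) = -8
a(w, S) = (-8 + w)/(4 + S) (a(w, S) = (w - 8)/(S + 4) = (-8 + w)/(4 + S))
(-46216 + 31329)*(a(-120, 65) + t(167)) = (-46216 + 31329)*((-8 - 120)/(4 + 65) + 167) = -14887*(-128/69 + 167) = -14887*11395/69 = -169637365/69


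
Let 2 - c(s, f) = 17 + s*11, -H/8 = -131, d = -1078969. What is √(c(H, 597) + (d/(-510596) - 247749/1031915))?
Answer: 17*I*√2771615942266281664519335/263445835670 ≈ 107.43*I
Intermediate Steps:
H = 1048 (H = -8*(-131) = 1048)
c(s, f) = -15 - 11*s (c(s, f) = 2 - (17 + s*11) = 2 - (17 + 11*s) = 2 + (-17 - 11*s) = -15 - 11*s)
√(c(H, 597) + (d/(-510596) - 247749/1031915)) = √((-15 - 11*1048) + (-1078969/(-510596) - 247749/1031915)) = √((-15 - 11528) + (-1078969*(-1/510596) - 247749*1/1031915)) = √(-11543 + (1078969/510596 - 247749/1031915)) = √(-11543 + 986904647231/526891671340) = √(-6080923657630389/526891671340) = 17*I*√2771615942266281664519335/263445835670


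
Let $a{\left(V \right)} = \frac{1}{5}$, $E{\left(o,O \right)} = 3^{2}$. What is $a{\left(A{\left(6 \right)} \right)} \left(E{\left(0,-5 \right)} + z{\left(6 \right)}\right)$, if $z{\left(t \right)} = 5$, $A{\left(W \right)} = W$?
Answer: $\frac{14}{5} \approx 2.8$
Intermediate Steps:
$E{\left(o,O \right)} = 9$
$a{\left(V \right)} = \frac{1}{5}$
$a{\left(A{\left(6 \right)} \right)} \left(E{\left(0,-5 \right)} + z{\left(6 \right)}\right) = \frac{9 + 5}{5} = \frac{1}{5} \cdot 14 = \frac{14}{5}$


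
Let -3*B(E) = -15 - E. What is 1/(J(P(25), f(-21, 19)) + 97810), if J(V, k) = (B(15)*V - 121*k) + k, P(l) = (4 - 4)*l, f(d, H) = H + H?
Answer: 1/93250 ≈ 1.0724e-5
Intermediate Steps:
f(d, H) = 2*H
B(E) = 5 + E/3 (B(E) = -(-15 - E)/3 = 5 + E/3)
P(l) = 0 (P(l) = 0*l = 0)
J(V, k) = -120*k + 10*V (J(V, k) = ((5 + (⅓)*15)*V - 121*k) + k = ((5 + 5)*V - 121*k) + k = (10*V - 121*k) + k = (-121*k + 10*V) + k = -120*k + 10*V)
1/(J(P(25), f(-21, 19)) + 97810) = 1/((-240*19 + 10*0) + 97810) = 1/((-120*38 + 0) + 97810) = 1/((-4560 + 0) + 97810) = 1/(-4560 + 97810) = 1/93250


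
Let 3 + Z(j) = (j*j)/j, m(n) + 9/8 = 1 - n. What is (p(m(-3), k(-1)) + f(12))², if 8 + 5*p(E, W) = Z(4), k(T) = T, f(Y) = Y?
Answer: 2809/25 ≈ 112.36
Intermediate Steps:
m(n) = -⅛ - n (m(n) = -9/8 + (1 - n) = -⅛ - n)
Z(j) = -3 + j (Z(j) = -3 + (j*j)/j = -3 + j²/j = -3 + j)
p(E, W) = -7/5 (p(E, W) = -8/5 + (-3 + 4)/5 = -8/5 + (⅕)*1 = -8/5 + ⅕ = -7/5)
(p(m(-3), k(-1)) + f(12))² = (-7/5 + 12)² = (53/5)² = 2809/25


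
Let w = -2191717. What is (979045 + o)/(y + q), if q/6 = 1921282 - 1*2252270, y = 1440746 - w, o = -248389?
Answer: 243552/548845 ≈ 0.44375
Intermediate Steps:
y = 3632463 (y = 1440746 - 1*(-2191717) = 1440746 + 2191717 = 3632463)
q = -1985928 (q = 6*(1921282 - 1*2252270) = 6*(1921282 - 2252270) = 6*(-330988) = -1985928)
(979045 + o)/(y + q) = (979045 - 248389)/(3632463 - 1985928) = 730656/1646535 = 730656*(1/1646535) = 243552/548845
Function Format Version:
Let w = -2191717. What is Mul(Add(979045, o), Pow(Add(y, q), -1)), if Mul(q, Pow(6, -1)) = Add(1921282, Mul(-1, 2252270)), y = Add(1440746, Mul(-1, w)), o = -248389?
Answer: Rational(243552, 548845) ≈ 0.44375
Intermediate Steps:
y = 3632463 (y = Add(1440746, Mul(-1, -2191717)) = Add(1440746, 2191717) = 3632463)
q = -1985928 (q = Mul(6, Add(1921282, Mul(-1, 2252270))) = Mul(6, Add(1921282, -2252270)) = Mul(6, -330988) = -1985928)
Mul(Add(979045, o), Pow(Add(y, q), -1)) = Mul(Add(979045, -248389), Pow(Add(3632463, -1985928), -1)) = Mul(730656, Pow(1646535, -1)) = Mul(730656, Rational(1, 1646535)) = Rational(243552, 548845)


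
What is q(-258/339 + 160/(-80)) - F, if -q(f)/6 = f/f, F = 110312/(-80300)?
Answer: -92872/20075 ≈ -4.6263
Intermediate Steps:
F = -27578/20075 (F = 110312*(-1/80300) = -27578/20075 ≈ -1.3737)
q(f) = -6 (q(f) = -6*f/f = -6*1 = -6)
q(-258/339 + 160/(-80)) - F = -6 - 1*(-27578/20075) = -6 + 27578/20075 = -92872/20075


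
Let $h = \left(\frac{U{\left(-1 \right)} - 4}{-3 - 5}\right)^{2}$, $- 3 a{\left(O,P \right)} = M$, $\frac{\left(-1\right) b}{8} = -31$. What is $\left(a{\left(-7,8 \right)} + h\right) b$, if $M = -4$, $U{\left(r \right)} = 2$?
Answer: $\frac{2077}{6} \approx 346.17$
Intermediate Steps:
$b = 248$ ($b = \left(-8\right) \left(-31\right) = 248$)
$a{\left(O,P \right)} = \frac{4}{3}$ ($a{\left(O,P \right)} = \left(- \frac{1}{3}\right) \left(-4\right) = \frac{4}{3}$)
$h = \frac{1}{16}$ ($h = \left(\frac{2 - 4}{-3 - 5}\right)^{2} = \left(- \frac{2}{-8}\right)^{2} = \left(\left(-2\right) \left(- \frac{1}{8}\right)\right)^{2} = \left(\frac{1}{4}\right)^{2} = \frac{1}{16} \approx 0.0625$)
$\left(a{\left(-7,8 \right)} + h\right) b = \left(\frac{4}{3} + \frac{1}{16}\right) 248 = \frac{67}{48} \cdot 248 = \frac{2077}{6}$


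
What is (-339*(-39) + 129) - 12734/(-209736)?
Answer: 1399994167/104868 ≈ 13350.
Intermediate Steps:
(-339*(-39) + 129) - 12734/(-209736) = (13221 + 129) - 12734*(-1)/209736 = 13350 - 1*(-6367/104868) = 13350 + 6367/104868 = 1399994167/104868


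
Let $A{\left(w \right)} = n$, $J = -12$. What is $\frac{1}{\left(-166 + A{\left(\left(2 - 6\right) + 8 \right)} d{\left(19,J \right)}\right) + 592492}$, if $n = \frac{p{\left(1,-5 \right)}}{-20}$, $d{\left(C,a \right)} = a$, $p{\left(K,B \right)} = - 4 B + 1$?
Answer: $\frac{5}{2961693} \approx 1.6882 \cdot 10^{-6}$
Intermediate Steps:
$p{\left(K,B \right)} = 1 - 4 B$
$n = - \frac{21}{20}$ ($n = \frac{1 - -20}{-20} = \left(1 + 20\right) \left(- \frac{1}{20}\right) = 21 \left(- \frac{1}{20}\right) = - \frac{21}{20} \approx -1.05$)
$A{\left(w \right)} = - \frac{21}{20}$
$\frac{1}{\left(-166 + A{\left(\left(2 - 6\right) + 8 \right)} d{\left(19,J \right)}\right) + 592492} = \frac{1}{\left(-166 - - \frac{63}{5}\right) + 592492} = \frac{1}{\left(-166 + \frac{63}{5}\right) + 592492} = \frac{1}{- \frac{767}{5} + 592492} = \frac{1}{\frac{2961693}{5}} = \frac{5}{2961693}$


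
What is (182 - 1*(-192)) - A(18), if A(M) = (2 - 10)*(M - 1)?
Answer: 510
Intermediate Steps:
A(M) = 8 - 8*M (A(M) = -8*(-1 + M) = 8 - 8*M)
(182 - 1*(-192)) - A(18) = (182 - 1*(-192)) - (8 - 8*18) = (182 + 192) - (8 - 144) = 374 - 1*(-136) = 374 + 136 = 510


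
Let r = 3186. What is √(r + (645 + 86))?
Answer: √3917 ≈ 62.586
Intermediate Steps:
√(r + (645 + 86)) = √(3186 + (645 + 86)) = √(3186 + 731) = √3917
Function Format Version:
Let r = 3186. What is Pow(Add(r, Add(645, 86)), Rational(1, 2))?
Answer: Pow(3917, Rational(1, 2)) ≈ 62.586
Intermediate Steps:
Pow(Add(r, Add(645, 86)), Rational(1, 2)) = Pow(Add(3186, Add(645, 86)), Rational(1, 2)) = Pow(Add(3186, 731), Rational(1, 2)) = Pow(3917, Rational(1, 2))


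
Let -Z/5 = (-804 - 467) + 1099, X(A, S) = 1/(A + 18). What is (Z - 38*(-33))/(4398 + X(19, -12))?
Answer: 78218/162727 ≈ 0.48067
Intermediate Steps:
X(A, S) = 1/(18 + A)
Z = 860 (Z = -5*((-804 - 467) + 1099) = -5*(-1271 + 1099) = -5*(-172) = 860)
(Z - 38*(-33))/(4398 + X(19, -12)) = (860 - 38*(-33))/(4398 + 1/(18 + 19)) = (860 + 1254)/(4398 + 1/37) = 2114/(4398 + 1/37) = 2114/(162727/37) = 2114*(37/162727) = 78218/162727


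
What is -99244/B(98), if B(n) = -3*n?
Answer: 49622/147 ≈ 337.56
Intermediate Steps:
-99244/B(98) = -99244/((-3*98)) = -99244/(-294) = -99244*(-1/294) = 49622/147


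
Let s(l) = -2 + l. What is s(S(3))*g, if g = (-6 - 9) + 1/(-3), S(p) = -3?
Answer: 230/3 ≈ 76.667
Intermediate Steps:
g = -46/3 (g = -15 - 1/3 = -46/3 ≈ -15.333)
s(S(3))*g = (-2 - 3)*(-46/3) = -5*(-46/3) = 230/3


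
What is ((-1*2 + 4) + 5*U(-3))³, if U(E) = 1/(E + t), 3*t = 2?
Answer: -1/343 ≈ -0.0029155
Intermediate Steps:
t = ⅔ (t = (⅓)*2 = ⅔ ≈ 0.66667)
U(E) = 1/(⅔ + E) (U(E) = 1/(E + ⅔) = 1/(⅔ + E))
((-1*2 + 4) + 5*U(-3))³ = ((-1*2 + 4) + 5*(3/(2 + 3*(-3))))³ = ((-2 + 4) + 5*(3/(2 - 9)))³ = (2 + 5*(3/(-7)))³ = (2 + 5*(3*(-⅐)))³ = (2 + 5*(-3/7))³ = (2 - 15/7)³ = (-⅐)³ = -1/343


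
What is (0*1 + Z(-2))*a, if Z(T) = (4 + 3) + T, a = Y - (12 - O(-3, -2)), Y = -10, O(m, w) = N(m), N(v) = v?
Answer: -125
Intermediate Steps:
O(m, w) = m
a = -25 (a = -10 - (12 - 1*(-3)) = -10 - (12 + 3) = -10 - 1*15 = -10 - 15 = -25)
Z(T) = 7 + T
(0*1 + Z(-2))*a = (0*1 + (7 - 2))*(-25) = (0 + 5)*(-25) = 5*(-25) = -125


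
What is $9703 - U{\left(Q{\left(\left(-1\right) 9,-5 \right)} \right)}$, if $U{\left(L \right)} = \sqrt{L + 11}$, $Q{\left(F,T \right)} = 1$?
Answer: $9703 - 2 \sqrt{3} \approx 9699.5$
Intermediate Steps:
$U{\left(L \right)} = \sqrt{11 + L}$
$9703 - U{\left(Q{\left(\left(-1\right) 9,-5 \right)} \right)} = 9703 - \sqrt{11 + 1} = 9703 - \sqrt{12} = 9703 - 2 \sqrt{3}$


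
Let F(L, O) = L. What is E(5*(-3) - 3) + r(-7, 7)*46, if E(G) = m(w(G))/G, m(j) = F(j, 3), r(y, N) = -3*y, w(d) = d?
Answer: 967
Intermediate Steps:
m(j) = j
E(G) = 1 (E(G) = G/G = 1)
E(5*(-3) - 3) + r(-7, 7)*46 = 1 - 3*(-7)*46 = 1 + 21*46 = 1 + 966 = 967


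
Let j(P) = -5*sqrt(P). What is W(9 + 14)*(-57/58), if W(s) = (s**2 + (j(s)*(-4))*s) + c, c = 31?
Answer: -15960/29 - 13110*sqrt(23)/29 ≈ -2718.4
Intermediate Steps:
W(s) = 31 + s**2 + 20*s**(3/2) (W(s) = (s**2 + (-5*sqrt(s)*(-4))*s) + 31 = (s**2 + (20*sqrt(s))*s) + 31 = (s**2 + 20*s**(3/2)) + 31 = 31 + s**2 + 20*s**(3/2))
W(9 + 14)*(-57/58) = (31 + (9 + 14)**2 + 20*(9 + 14)**(3/2))*(-57/58) = (31 + 23**2 + 20*23**(3/2))*(-57*1/58) = (31 + 529 + 20*(23*sqrt(23)))*(-57/58) = (31 + 529 + 460*sqrt(23))*(-57/58) = (560 + 460*sqrt(23))*(-57/58) = -15960/29 - 13110*sqrt(23)/29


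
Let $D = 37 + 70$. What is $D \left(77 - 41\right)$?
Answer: $3852$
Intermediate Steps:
$D = 107$
$D \left(77 - 41\right) = 107 \left(77 - 41\right) = 107 \cdot 36 = 3852$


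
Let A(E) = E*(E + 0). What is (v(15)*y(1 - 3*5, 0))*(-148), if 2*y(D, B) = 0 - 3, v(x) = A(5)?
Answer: 5550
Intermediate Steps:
A(E) = E² (A(E) = E*E = E²)
v(x) = 25 (v(x) = 5² = 25)
y(D, B) = -3/2 (y(D, B) = (0 - 3)/2 = (½)*(-3) = -3/2)
(v(15)*y(1 - 3*5, 0))*(-148) = (25*(-3/2))*(-148) = -75/2*(-148) = 5550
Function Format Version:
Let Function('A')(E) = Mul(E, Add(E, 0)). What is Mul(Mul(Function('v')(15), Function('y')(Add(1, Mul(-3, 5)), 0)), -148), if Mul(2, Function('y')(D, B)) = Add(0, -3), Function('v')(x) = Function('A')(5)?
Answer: 5550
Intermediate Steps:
Function('A')(E) = Pow(E, 2) (Function('A')(E) = Mul(E, E) = Pow(E, 2))
Function('v')(x) = 25 (Function('v')(x) = Pow(5, 2) = 25)
Function('y')(D, B) = Rational(-3, 2) (Function('y')(D, B) = Mul(Rational(1, 2), Add(0, -3)) = Mul(Rational(1, 2), -3) = Rational(-3, 2))
Mul(Mul(Function('v')(15), Function('y')(Add(1, Mul(-3, 5)), 0)), -148) = Mul(Mul(25, Rational(-3, 2)), -148) = Mul(Rational(-75, 2), -148) = 5550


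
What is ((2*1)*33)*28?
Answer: 1848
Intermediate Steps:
((2*1)*33)*28 = (2*33)*28 = 66*28 = 1848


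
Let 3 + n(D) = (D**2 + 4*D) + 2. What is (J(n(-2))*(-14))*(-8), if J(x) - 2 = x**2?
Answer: 3024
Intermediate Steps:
n(D) = -1 + D**2 + 4*D (n(D) = -3 + ((D**2 + 4*D) + 2) = -3 + (2 + D**2 + 4*D) = -1 + D**2 + 4*D)
J(x) = 2 + x**2
(J(n(-2))*(-14))*(-8) = ((2 + (-1 + (-2)**2 + 4*(-2))**2)*(-14))*(-8) = ((2 + (-1 + 4 - 8)**2)*(-14))*(-8) = ((2 + (-5)**2)*(-14))*(-8) = ((2 + 25)*(-14))*(-8) = (27*(-14))*(-8) = -378*(-8) = 3024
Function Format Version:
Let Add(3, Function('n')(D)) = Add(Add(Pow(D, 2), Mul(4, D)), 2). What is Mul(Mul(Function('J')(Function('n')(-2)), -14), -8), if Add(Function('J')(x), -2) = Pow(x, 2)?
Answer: 3024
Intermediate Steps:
Function('n')(D) = Add(-1, Pow(D, 2), Mul(4, D)) (Function('n')(D) = Add(-3, Add(Add(Pow(D, 2), Mul(4, D)), 2)) = Add(-3, Add(2, Pow(D, 2), Mul(4, D))) = Add(-1, Pow(D, 2), Mul(4, D)))
Function('J')(x) = Add(2, Pow(x, 2))
Mul(Mul(Function('J')(Function('n')(-2)), -14), -8) = Mul(Mul(Add(2, Pow(Add(-1, Pow(-2, 2), Mul(4, -2)), 2)), -14), -8) = Mul(Mul(Add(2, Pow(Add(-1, 4, -8), 2)), -14), -8) = Mul(Mul(Add(2, Pow(-5, 2)), -14), -8) = Mul(Mul(Add(2, 25), -14), -8) = Mul(Mul(27, -14), -8) = Mul(-378, -8) = 3024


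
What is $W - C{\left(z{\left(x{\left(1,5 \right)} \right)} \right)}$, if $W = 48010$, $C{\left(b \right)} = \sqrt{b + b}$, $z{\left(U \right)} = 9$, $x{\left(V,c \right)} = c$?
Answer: $48010 - 3 \sqrt{2} \approx 48006.0$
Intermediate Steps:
$C{\left(b \right)} = \sqrt{2} \sqrt{b}$ ($C{\left(b \right)} = \sqrt{2 b} = \sqrt{2} \sqrt{b}$)
$W - C{\left(z{\left(x{\left(1,5 \right)} \right)} \right)} = 48010 - \sqrt{2} \sqrt{9} = 48010 - \sqrt{2} \cdot 3 = 48010 - 3 \sqrt{2}$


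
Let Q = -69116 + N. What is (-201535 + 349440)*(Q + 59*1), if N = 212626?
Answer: 21234572945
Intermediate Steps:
Q = 143510 (Q = -69116 + 212626 = 143510)
(-201535 + 349440)*(Q + 59*1) = (-201535 + 349440)*(143510 + 59*1) = 147905*(143510 + 59) = 147905*143569 = 21234572945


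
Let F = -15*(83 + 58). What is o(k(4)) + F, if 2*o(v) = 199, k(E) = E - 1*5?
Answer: -4031/2 ≈ -2015.5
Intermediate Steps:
k(E) = -5 + E (k(E) = E - 5 = -5 + E)
o(v) = 199/2 (o(v) = (½)*199 = 199/2)
F = -2115 (F = -15*141 = -2115)
o(k(4)) + F = 199/2 - 2115 = -4031/2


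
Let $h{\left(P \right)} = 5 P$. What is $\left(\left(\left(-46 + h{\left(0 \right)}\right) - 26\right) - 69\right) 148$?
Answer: $-20868$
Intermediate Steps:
$\left(\left(\left(-46 + h{\left(0 \right)}\right) - 26\right) - 69\right) 148 = \left(\left(\left(-46 + 5 \cdot 0\right) - 26\right) - 69\right) 148 = \left(\left(\left(-46 + 0\right) - 26\right) - 69\right) 148 = \left(\left(-46 - 26\right) - 69\right) 148 = \left(-72 - 69\right) 148 = \left(-141\right) 148 = -20868$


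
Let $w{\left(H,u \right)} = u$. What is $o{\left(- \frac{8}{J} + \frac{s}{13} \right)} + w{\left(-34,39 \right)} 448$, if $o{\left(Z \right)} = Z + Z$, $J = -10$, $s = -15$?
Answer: $\frac{1135634}{65} \approx 17471.0$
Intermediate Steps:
$o{\left(Z \right)} = 2 Z$
$o{\left(- \frac{8}{J} + \frac{s}{13} \right)} + w{\left(-34,39 \right)} 448 = 2 \left(- \frac{8}{-10} - \frac{15}{13}\right) + 39 \cdot 448 = 2 \left(\left(-8\right) \left(- \frac{1}{10}\right) - \frac{15}{13}\right) + 17472 = 2 \left(\frac{4}{5} - \frac{15}{13}\right) + 17472 = 2 \left(- \frac{23}{65}\right) + 17472 = - \frac{46}{65} + 17472 = \frac{1135634}{65}$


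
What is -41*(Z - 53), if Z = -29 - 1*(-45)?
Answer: 1517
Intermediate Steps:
Z = 16 (Z = -29 + 45 = 16)
-41*(Z - 53) = -41*(16 - 53) = -41*(-37) = 1517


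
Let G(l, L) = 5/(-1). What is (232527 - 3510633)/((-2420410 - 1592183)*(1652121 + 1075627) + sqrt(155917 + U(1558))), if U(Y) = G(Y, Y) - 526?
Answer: 17939996510748515892/59900261555686573637001355 + 1639053*sqrt(155386)/59900261555686573637001355 ≈ 2.9950e-7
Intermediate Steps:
G(l, L) = -5 (G(l, L) = 5*(-1) = -5)
U(Y) = -531 (U(Y) = -5 - 526 = -531)
(232527 - 3510633)/((-2420410 - 1592183)*(1652121 + 1075627) + sqrt(155917 + U(1558))) = (232527 - 3510633)/((-2420410 - 1592183)*(1652121 + 1075627) + sqrt(155917 - 531)) = -3278106/(-4012593*2727748 + sqrt(155386)) = -3278106/(-10945342530564 + sqrt(155386))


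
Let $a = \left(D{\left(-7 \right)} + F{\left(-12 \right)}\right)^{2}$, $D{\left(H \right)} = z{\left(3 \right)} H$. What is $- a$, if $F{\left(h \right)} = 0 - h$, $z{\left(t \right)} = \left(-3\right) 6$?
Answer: $-19044$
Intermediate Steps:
$z{\left(t \right)} = -18$
$F{\left(h \right)} = - h$
$D{\left(H \right)} = - 18 H$
$a = 19044$ ($a = \left(\left(-18\right) \left(-7\right) - -12\right)^{2} = \left(126 + 12\right)^{2} = 138^{2} = 19044$)
$- a = \left(-1\right) 19044 = -19044$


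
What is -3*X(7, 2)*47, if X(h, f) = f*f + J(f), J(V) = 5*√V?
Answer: -564 - 705*√2 ≈ -1561.0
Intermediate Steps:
X(h, f) = f² + 5*√f (X(h, f) = f*f + 5*√f = f² + 5*√f)
-3*X(7, 2)*47 = -3*(2² + 5*√2)*47 = -3*(4 + 5*√2)*47 = (-12 - 15*√2)*47 = -564 - 705*√2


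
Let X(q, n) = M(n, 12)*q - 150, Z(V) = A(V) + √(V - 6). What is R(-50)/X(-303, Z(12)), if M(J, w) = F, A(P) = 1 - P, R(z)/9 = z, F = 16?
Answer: 75/833 ≈ 0.090036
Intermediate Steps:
R(z) = 9*z
M(J, w) = 16
Z(V) = 1 + √(-6 + V) - V (Z(V) = (1 - V) + √(V - 6) = (1 - V) + √(-6 + V) = 1 + √(-6 + V) - V)
X(q, n) = -150 + 16*q (X(q, n) = 16*q - 150 = -150 + 16*q)
R(-50)/X(-303, Z(12)) = (9*(-50))/(-150 + 16*(-303)) = -450/(-150 - 4848) = -450/(-4998) = -450*(-1/4998) = 75/833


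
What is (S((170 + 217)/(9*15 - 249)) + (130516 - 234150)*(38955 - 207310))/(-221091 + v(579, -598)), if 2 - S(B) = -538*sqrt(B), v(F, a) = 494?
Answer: -17447302072/220597 - 269*I*sqrt(4902)/4191343 ≈ -79091.0 - 0.0044935*I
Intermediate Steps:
S(B) = 2 + 538*sqrt(B) (S(B) = 2 - (-538)*sqrt(B) = 2 + 538*sqrt(B))
(S((170 + 217)/(9*15 - 249)) + (130516 - 234150)*(38955 - 207310))/(-221091 + v(579, -598)) = ((2 + 538*sqrt((170 + 217)/(9*15 - 249))) + (130516 - 234150)*(38955 - 207310))/(-221091 + 494) = ((2 + 538*sqrt(387/(135 - 249))) - 103634*(-168355))/(-220597) = ((2 + 538*sqrt(387/(-114))) + 17447302070)*(-1/220597) = ((2 + 538*sqrt(387*(-1/114))) + 17447302070)*(-1/220597) = ((2 + 538*sqrt(-129/38)) + 17447302070)*(-1/220597) = ((2 + 538*(I*sqrt(4902)/38)) + 17447302070)*(-1/220597) = ((2 + 269*I*sqrt(4902)/19) + 17447302070)*(-1/220597) = (17447302072 + 269*I*sqrt(4902)/19)*(-1/220597) = -17447302072/220597 - 269*I*sqrt(4902)/4191343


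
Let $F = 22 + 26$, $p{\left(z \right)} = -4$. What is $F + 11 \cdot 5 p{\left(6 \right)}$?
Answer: $-172$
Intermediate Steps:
$F = 48$
$F + 11 \cdot 5 p{\left(6 \right)} = 48 + 11 \cdot 5 \left(-4\right) = 48 + 55 \left(-4\right) = 48 - 220 = -172$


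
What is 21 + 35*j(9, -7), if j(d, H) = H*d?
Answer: -2184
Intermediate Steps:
21 + 35*j(9, -7) = 21 + 35*(-7*9) = 21 + 35*(-63) = 21 - 2205 = -2184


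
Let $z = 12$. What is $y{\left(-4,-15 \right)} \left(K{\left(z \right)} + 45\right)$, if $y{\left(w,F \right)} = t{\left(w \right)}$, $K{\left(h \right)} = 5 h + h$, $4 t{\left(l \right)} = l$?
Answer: $-117$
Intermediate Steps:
$t{\left(l \right)} = \frac{l}{4}$
$K{\left(h \right)} = 6 h$
$y{\left(w,F \right)} = \frac{w}{4}$
$y{\left(-4,-15 \right)} \left(K{\left(z \right)} + 45\right) = \frac{1}{4} \left(-4\right) \left(6 \cdot 12 + 45\right) = - (72 + 45) = \left(-1\right) 117 = -117$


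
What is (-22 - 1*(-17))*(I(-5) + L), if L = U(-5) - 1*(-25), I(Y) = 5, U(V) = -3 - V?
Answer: -160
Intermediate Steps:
L = 27 (L = (-3 - 1*(-5)) - 1*(-25) = (-3 + 5) + 25 = 2 + 25 = 27)
(-22 - 1*(-17))*(I(-5) + L) = (-22 - 1*(-17))*(5 + 27) = (-22 + 17)*32 = -5*32 = -160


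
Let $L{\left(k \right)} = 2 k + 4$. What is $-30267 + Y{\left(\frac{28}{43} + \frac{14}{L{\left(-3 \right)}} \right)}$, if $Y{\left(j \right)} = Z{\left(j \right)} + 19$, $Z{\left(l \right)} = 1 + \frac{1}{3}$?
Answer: $- \frac{90740}{3} \approx -30247.0$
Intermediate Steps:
$Z{\left(l \right)} = \frac{4}{3}$ ($Z{\left(l \right)} = 1 + \frac{1}{3} = \frac{4}{3}$)
$L{\left(k \right)} = 4 + 2 k$
$Y{\left(j \right)} = \frac{61}{3}$ ($Y{\left(j \right)} = \frac{4}{3} + 19 = \frac{61}{3}$)
$-30267 + Y{\left(\frac{28}{43} + \frac{14}{L{\left(-3 \right)}} \right)} = -30267 + \frac{61}{3} = - \frac{90740}{3}$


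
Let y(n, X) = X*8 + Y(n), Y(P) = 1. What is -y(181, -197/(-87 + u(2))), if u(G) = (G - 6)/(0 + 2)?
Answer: -1665/89 ≈ -18.708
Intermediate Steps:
u(G) = -3 + G/2 (u(G) = (-6 + G)/2 = (-6 + G)*(1/2) = -3 + G/2)
y(n, X) = 1 + 8*X (y(n, X) = X*8 + 1 = 8*X + 1 = 1 + 8*X)
-y(181, -197/(-87 + u(2))) = -(1 + 8*(-197/(-87 + (-3 + (1/2)*2)))) = -(1 + 8*(-197/(-87 + (-3 + 1)))) = -(1 + 8*(-197/(-87 - 2))) = -(1 + 8*(-197/(-89))) = -(1 + 8*(-197*(-1/89))) = -(1 + 8*(197/89)) = -(1 + 1576/89) = -1*1665/89 = -1665/89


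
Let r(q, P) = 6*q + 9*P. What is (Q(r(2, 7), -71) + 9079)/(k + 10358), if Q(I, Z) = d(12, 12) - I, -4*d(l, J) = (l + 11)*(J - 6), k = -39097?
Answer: -17939/57478 ≈ -0.31210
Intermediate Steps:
d(l, J) = -(-6 + J)*(11 + l)/4 (d(l, J) = -(l + 11)*(J - 6)/4 = -(11 + l)*(-6 + J)/4 = -(-6 + J)*(11 + l)/4)
Q(I, Z) = -69/2 - I (Q(I, Z) = (33/2 - 11/4*12 + (3/2)*12 - ¼*12*12) - I = (33/2 - 33 + 18 - 36) - I = -69/2 - I)
(Q(r(2, 7), -71) + 9079)/(k + 10358) = ((-69/2 - (6*2 + 9*7)) + 9079)/(-39097 + 10358) = ((-69/2 - (12 + 63)) + 9079)/(-28739) = ((-69/2 - 1*75) + 9079)*(-1/28739) = ((-69/2 - 75) + 9079)*(-1/28739) = (-219/2 + 9079)*(-1/28739) = (17939/2)*(-1/28739) = -17939/57478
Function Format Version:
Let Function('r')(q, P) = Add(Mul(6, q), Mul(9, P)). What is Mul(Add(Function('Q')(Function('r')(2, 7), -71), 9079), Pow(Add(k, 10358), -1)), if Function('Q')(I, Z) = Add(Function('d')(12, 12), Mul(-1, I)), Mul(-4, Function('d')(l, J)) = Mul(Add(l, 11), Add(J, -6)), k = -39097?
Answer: Rational(-17939, 57478) ≈ -0.31210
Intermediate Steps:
Function('d')(l, J) = Mul(Rational(-1, 4), Add(-6, J), Add(11, l)) (Function('d')(l, J) = Mul(Rational(-1, 4), Mul(Add(l, 11), Add(J, -6))) = Mul(Rational(-1, 4), Mul(Add(11, l), Add(-6, J))) = Mul(Rational(-1, 4), Mul(Add(-6, J), Add(11, l))) = Mul(Rational(-1, 4), Add(-6, J), Add(11, l)))
Function('Q')(I, Z) = Add(Rational(-69, 2), Mul(-1, I)) (Function('Q')(I, Z) = Add(Add(Rational(33, 2), Mul(Rational(-11, 4), 12), Mul(Rational(3, 2), 12), Mul(Rational(-1, 4), 12, 12)), Mul(-1, I)) = Add(Add(Rational(33, 2), -33, 18, -36), Mul(-1, I)) = Add(Rational(-69, 2), Mul(-1, I)))
Mul(Add(Function('Q')(Function('r')(2, 7), -71), 9079), Pow(Add(k, 10358), -1)) = Mul(Add(Add(Rational(-69, 2), Mul(-1, Add(Mul(6, 2), Mul(9, 7)))), 9079), Pow(Add(-39097, 10358), -1)) = Mul(Add(Add(Rational(-69, 2), Mul(-1, Add(12, 63))), 9079), Pow(-28739, -1)) = Mul(Add(Add(Rational(-69, 2), Mul(-1, 75)), 9079), Rational(-1, 28739)) = Mul(Add(Add(Rational(-69, 2), -75), 9079), Rational(-1, 28739)) = Mul(Add(Rational(-219, 2), 9079), Rational(-1, 28739)) = Mul(Rational(17939, 2), Rational(-1, 28739)) = Rational(-17939, 57478)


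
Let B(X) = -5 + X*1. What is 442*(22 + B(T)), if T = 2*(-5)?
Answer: 3094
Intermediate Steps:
T = -10
B(X) = -5 + X
442*(22 + B(T)) = 442*(22 + (-5 - 10)) = 442*(22 - 15) = 442*7 = 3094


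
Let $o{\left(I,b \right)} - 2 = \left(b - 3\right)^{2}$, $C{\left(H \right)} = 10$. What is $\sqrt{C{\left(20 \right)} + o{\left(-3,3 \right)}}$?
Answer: $2 \sqrt{3} \approx 3.4641$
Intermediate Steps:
$o{\left(I,b \right)} = 2 + \left(-3 + b\right)^{2}$ ($o{\left(I,b \right)} = 2 + \left(b - 3\right)^{2} = 2 + \left(-3 + b\right)^{2}$)
$\sqrt{C{\left(20 \right)} + o{\left(-3,3 \right)}} = \sqrt{10 + \left(2 + \left(-3 + 3\right)^{2}\right)} = \sqrt{10 + \left(2 + 0^{2}\right)} = \sqrt{10 + \left(2 + 0\right)} = \sqrt{10 + 2} = \sqrt{12} = 2 \sqrt{3}$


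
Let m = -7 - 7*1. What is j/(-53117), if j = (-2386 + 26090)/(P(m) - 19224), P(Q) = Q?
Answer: 11852/510932423 ≈ 2.3197e-5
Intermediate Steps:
m = -14 (m = -7 - 7 = -14)
j = -11852/9619 (j = (-2386 + 26090)/(-14 - 19224) = 23704/(-19238) = 23704*(-1/19238) = -11852/9619 ≈ -1.2321)
j/(-53117) = -11852/9619/(-53117) = -11852/9619*(-1/53117) = 11852/510932423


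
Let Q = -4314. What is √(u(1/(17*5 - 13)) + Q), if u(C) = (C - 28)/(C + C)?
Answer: I*√21286/2 ≈ 72.949*I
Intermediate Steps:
u(C) = (-28 + C)/(2*C) (u(C) = (-28 + C)/((2*C)) = (-28 + C)*(1/(2*C)) = (-28 + C)/(2*C))
√(u(1/(17*5 - 13)) + Q) = √((-28 + 1/(17*5 - 13))/(2*(1/(17*5 - 13))) - 4314) = √((-28 + 1/(85 - 13))/(2*(1/(85 - 13))) - 4314) = √((-28 + 1/72)/(2*(1/72)) - 4314) = √((½)*72*(-2015/72) - 4314) = √(-2015/2 - 4314) = √(-10643/2) = I*√21286/2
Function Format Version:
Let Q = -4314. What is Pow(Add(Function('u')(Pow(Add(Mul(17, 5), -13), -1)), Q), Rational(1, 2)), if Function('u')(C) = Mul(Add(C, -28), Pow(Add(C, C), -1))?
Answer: Mul(Rational(1, 2), I, Pow(21286, Rational(1, 2))) ≈ Mul(72.949, I)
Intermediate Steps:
Function('u')(C) = Mul(Rational(1, 2), Pow(C, -1), Add(-28, C)) (Function('u')(C) = Mul(Add(-28, C), Pow(Mul(2, C), -1)) = Mul(Add(-28, C), Mul(Rational(1, 2), Pow(C, -1))) = Mul(Rational(1, 2), Pow(C, -1), Add(-28, C)))
Pow(Add(Function('u')(Pow(Add(Mul(17, 5), -13), -1)), Q), Rational(1, 2)) = Pow(Add(Mul(Rational(1, 2), Pow(Pow(Add(Mul(17, 5), -13), -1), -1), Add(-28, Pow(Add(Mul(17, 5), -13), -1))), -4314), Rational(1, 2)) = Pow(Add(Mul(Rational(1, 2), Pow(Pow(Add(85, -13), -1), -1), Add(-28, Pow(Add(85, -13), -1))), -4314), Rational(1, 2)) = Pow(Add(Mul(Rational(1, 2), Pow(Pow(72, -1), -1), Add(-28, Pow(72, -1))), -4314), Rational(1, 2)) = Pow(Add(Mul(Rational(1, 2), Pow(Rational(1, 72), -1), Add(-28, Rational(1, 72))), -4314), Rational(1, 2)) = Pow(Add(Mul(Rational(1, 2), 72, Rational(-2015, 72)), -4314), Rational(1, 2)) = Pow(Add(Rational(-2015, 2), -4314), Rational(1, 2)) = Pow(Rational(-10643, 2), Rational(1, 2)) = Mul(Rational(1, 2), I, Pow(21286, Rational(1, 2)))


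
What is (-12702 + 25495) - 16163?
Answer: -3370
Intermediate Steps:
(-12702 + 25495) - 16163 = 12793 - 16163 = -3370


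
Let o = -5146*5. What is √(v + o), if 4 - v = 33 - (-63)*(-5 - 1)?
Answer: I*√25381 ≈ 159.31*I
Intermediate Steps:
v = 349 (v = 4 - (33 - (-63)*(-5 - 1)) = 4 - (33 - (-63)*(-6)) = 4 - (33 - 21*18) = 4 - (33 - 378) = 4 - 1*(-345) = 4 + 345 = 349)
o = -25730
√(v + o) = √(349 - 25730) = √(-25381) = I*√25381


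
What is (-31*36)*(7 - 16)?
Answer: 10044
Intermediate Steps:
(-31*36)*(7 - 16) = -1116*(-9) = 10044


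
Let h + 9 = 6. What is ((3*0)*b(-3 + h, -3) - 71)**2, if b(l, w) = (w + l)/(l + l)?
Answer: 5041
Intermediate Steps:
h = -3 (h = -9 + 6 = -3)
b(l, w) = (l + w)/(2*l) (b(l, w) = (l + w)/((2*l)) = (l + w)*(1/(2*l)) = (l + w)/(2*l))
((3*0)*b(-3 + h, -3) - 71)**2 = ((3*0)*(((-3 - 3) - 3)/(2*(-3 - 3))) - 71)**2 = (0*((1/2)*(-6 - 3)/(-6)) - 71)**2 = (0*((1/2)*(-1/6)*(-9)) - 71)**2 = (0*(3/4) - 71)**2 = (0 - 71)**2 = (-71)**2 = 5041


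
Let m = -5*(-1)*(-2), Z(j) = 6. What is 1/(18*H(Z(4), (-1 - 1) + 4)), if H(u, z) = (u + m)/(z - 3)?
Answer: 1/72 ≈ 0.013889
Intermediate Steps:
m = -10 (m = 5*(-2) = -10)
H(u, z) = (-10 + u)/(-3 + z) (H(u, z) = (u - 10)/(z - 3) = (-10 + u)/(-3 + z))
1/(18*H(Z(4), (-1 - 1) + 4)) = 1/(18*((-10 + 6)/(-3 + ((-1 - 1) + 4)))) = 1/(18*(-4/(-3 + (-2 + 4)))) = 1/(18*(-4/(-3 + 2))) = 1/(18*(-4/(-1))) = 1/(18*(-1*(-4))) = 1/(18*4) = 1/72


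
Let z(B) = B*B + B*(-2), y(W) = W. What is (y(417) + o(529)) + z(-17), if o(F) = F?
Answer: 1269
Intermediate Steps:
z(B) = B² - 2*B
(y(417) + o(529)) + z(-17) = (417 + 529) - 17*(-2 - 17) = 946 - 17*(-19) = 946 + 323 = 1269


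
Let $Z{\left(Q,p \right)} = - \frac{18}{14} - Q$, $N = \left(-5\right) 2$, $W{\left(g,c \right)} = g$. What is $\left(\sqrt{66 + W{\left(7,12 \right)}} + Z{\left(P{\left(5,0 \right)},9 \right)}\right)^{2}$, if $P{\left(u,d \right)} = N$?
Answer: $\frac{7298}{49} + \frac{122 \sqrt{73}}{7} \approx 297.85$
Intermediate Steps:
$N = -10$
$P{\left(u,d \right)} = -10$
$Z{\left(Q,p \right)} = - \frac{9}{7} - Q$ ($Z{\left(Q,p \right)} = \left(-18\right) \frac{1}{14} - Q = - \frac{9}{7} - Q$)
$\left(\sqrt{66 + W{\left(7,12 \right)}} + Z{\left(P{\left(5,0 \right)},9 \right)}\right)^{2} = \left(\sqrt{66 + 7} - - \frac{61}{7}\right)^{2} = \left(\sqrt{73} + \left(- \frac{9}{7} + 10\right)\right)^{2} = \left(\sqrt{73} + \frac{61}{7}\right)^{2} = \left(\frac{61}{7} + \sqrt{73}\right)^{2}$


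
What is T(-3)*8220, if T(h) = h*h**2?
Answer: -221940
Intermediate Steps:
T(h) = h**3
T(-3)*8220 = (-3)**3*8220 = -27*8220 = -221940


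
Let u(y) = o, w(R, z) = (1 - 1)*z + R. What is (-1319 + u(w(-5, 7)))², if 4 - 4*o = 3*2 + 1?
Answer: 27867841/16 ≈ 1.7417e+6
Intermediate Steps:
w(R, z) = R (w(R, z) = 0*z + R = 0 + R = R)
o = -¾ (o = 1 - (3*2 + 1)/4 = 1 - (6 + 1)/4 = 1 - ¼*7 = 1 - 7/4 = -¾ ≈ -0.75000)
u(y) = -¾
(-1319 + u(w(-5, 7)))² = (-1319 - ¾)² = (-5279/4)² = 27867841/16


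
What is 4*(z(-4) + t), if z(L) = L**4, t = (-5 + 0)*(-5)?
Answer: 1124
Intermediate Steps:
t = 25 (t = -5*(-5) = 25)
4*(z(-4) + t) = 4*((-4)**4 + 25) = 4*(256 + 25) = 4*281 = 1124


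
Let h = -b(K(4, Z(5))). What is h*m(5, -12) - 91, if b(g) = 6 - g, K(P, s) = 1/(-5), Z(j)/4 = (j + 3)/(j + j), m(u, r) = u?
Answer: -122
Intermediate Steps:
Z(j) = 2*(3 + j)/j (Z(j) = 4*((j + 3)/(j + j)) = 4*((3 + j)/((2*j))) = 4*((3 + j)*(1/(2*j))) = 4*((3 + j)/(2*j)) = 2*(3 + j)/j)
K(P, s) = -⅕ (K(P, s) = 1*(-⅕) = -⅕)
h = -31/5 (h = -(6 - 1*(-⅕)) = -(6 + ⅕) = -1*31/5 = -31/5 ≈ -6.2000)
h*m(5, -12) - 91 = -31/5*5 - 91 = -31 - 91 = -122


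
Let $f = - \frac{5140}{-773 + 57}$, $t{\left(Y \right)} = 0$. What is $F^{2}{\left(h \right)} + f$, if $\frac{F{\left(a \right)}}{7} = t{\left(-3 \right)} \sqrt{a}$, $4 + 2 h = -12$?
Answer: $\frac{1285}{179} \approx 7.1788$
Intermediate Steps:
$h = -8$ ($h = -2 + \frac{1}{2} \left(-12\right) = -2 - 6 = -8$)
$F{\left(a \right)} = 0$ ($F{\left(a \right)} = 7 \cdot 0 \sqrt{a} = 7 \cdot 0 = 0$)
$f = \frac{1285}{179}$ ($f = - \frac{5140}{-716} = \left(-5140\right) \left(- \frac{1}{716}\right) = \frac{1285}{179} \approx 7.1788$)
$F^{2}{\left(h \right)} + f = 0^{2} + \frac{1285}{179} = 0 + \frac{1285}{179} = \frac{1285}{179}$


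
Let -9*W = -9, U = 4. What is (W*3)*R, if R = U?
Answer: 12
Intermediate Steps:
W = 1 (W = -⅑*(-9) = 1)
R = 4
(W*3)*R = (1*3)*4 = 3*4 = 12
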